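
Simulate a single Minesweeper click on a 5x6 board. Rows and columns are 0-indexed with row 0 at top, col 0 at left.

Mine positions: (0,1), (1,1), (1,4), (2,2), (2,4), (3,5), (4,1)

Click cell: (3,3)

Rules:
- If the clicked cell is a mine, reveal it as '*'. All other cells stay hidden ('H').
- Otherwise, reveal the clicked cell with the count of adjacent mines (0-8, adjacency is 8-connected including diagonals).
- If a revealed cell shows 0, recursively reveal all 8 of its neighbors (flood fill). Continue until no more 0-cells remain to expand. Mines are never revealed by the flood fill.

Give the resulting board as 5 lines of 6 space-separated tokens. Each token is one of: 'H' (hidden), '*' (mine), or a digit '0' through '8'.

H H H H H H
H H H H H H
H H H H H H
H H H 2 H H
H H H H H H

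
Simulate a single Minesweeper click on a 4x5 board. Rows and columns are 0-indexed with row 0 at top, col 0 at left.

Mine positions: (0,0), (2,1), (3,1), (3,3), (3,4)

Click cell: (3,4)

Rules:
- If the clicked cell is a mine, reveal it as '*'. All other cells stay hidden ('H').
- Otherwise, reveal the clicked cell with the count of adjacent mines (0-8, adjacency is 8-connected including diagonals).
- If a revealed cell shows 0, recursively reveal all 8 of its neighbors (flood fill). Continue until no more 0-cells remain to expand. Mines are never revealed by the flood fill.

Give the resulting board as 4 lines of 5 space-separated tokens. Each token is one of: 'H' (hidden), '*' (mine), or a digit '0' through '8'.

H H H H H
H H H H H
H H H H H
H H H H *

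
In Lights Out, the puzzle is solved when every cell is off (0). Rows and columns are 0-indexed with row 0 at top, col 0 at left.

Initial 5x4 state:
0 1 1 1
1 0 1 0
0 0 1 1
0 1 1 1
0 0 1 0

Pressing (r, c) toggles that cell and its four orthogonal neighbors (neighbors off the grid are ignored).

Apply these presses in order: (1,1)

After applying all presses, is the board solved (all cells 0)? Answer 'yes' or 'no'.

After press 1 at (1,1):
0 0 1 1
0 1 0 0
0 1 1 1
0 1 1 1
0 0 1 0

Lights still on: 10

Answer: no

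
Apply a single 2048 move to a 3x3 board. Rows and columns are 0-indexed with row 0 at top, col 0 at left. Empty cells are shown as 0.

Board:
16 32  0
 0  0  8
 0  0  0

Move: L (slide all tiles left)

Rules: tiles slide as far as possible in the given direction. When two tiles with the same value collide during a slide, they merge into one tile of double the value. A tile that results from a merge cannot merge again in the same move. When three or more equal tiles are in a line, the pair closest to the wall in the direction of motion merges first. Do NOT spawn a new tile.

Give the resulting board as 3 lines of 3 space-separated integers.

Answer: 16 32  0
 8  0  0
 0  0  0

Derivation:
Slide left:
row 0: [16, 32, 0] -> [16, 32, 0]
row 1: [0, 0, 8] -> [8, 0, 0]
row 2: [0, 0, 0] -> [0, 0, 0]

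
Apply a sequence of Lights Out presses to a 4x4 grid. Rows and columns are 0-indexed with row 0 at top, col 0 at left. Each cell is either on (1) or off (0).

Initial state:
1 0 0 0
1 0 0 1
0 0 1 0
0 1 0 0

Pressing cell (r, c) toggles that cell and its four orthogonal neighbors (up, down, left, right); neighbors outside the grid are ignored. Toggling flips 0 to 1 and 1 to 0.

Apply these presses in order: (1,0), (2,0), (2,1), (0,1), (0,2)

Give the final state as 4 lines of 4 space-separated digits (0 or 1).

After press 1 at (1,0):
0 0 0 0
0 1 0 1
1 0 1 0
0 1 0 0

After press 2 at (2,0):
0 0 0 0
1 1 0 1
0 1 1 0
1 1 0 0

After press 3 at (2,1):
0 0 0 0
1 0 0 1
1 0 0 0
1 0 0 0

After press 4 at (0,1):
1 1 1 0
1 1 0 1
1 0 0 0
1 0 0 0

After press 5 at (0,2):
1 0 0 1
1 1 1 1
1 0 0 0
1 0 0 0

Answer: 1 0 0 1
1 1 1 1
1 0 0 0
1 0 0 0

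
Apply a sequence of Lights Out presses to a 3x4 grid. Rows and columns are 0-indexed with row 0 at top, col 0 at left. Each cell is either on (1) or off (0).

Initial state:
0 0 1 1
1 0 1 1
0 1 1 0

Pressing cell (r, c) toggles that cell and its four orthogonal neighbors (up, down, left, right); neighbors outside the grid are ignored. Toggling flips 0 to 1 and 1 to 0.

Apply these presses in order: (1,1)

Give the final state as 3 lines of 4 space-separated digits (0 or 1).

Answer: 0 1 1 1
0 1 0 1
0 0 1 0

Derivation:
After press 1 at (1,1):
0 1 1 1
0 1 0 1
0 0 1 0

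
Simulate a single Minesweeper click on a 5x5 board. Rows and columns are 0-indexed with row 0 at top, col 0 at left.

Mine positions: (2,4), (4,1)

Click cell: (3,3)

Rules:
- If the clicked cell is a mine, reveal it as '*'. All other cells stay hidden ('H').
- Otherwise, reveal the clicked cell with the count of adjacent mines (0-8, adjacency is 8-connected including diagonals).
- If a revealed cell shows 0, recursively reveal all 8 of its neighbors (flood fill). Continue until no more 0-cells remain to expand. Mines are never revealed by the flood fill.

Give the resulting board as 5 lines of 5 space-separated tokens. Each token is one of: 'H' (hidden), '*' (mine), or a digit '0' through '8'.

H H H H H
H H H H H
H H H H H
H H H 1 H
H H H H H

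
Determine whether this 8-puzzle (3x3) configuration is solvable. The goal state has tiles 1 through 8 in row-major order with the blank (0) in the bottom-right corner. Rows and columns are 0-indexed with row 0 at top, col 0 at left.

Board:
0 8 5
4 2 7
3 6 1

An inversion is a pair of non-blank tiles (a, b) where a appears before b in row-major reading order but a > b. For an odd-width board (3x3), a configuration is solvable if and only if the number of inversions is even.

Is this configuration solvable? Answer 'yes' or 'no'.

Answer: yes

Derivation:
Inversions (pairs i<j in row-major order where tile[i] > tile[j] > 0): 20
20 is even, so the puzzle is solvable.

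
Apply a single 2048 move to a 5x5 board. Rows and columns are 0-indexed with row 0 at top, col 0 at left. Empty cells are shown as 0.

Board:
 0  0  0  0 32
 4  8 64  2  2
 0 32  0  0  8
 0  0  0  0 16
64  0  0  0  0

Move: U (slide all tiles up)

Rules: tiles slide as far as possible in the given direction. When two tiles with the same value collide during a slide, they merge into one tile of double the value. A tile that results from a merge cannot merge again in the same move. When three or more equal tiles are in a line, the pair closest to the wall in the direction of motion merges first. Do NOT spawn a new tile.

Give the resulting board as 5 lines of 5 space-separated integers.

Answer:  4  8 64  2 32
64 32  0  0  2
 0  0  0  0  8
 0  0  0  0 16
 0  0  0  0  0

Derivation:
Slide up:
col 0: [0, 4, 0, 0, 64] -> [4, 64, 0, 0, 0]
col 1: [0, 8, 32, 0, 0] -> [8, 32, 0, 0, 0]
col 2: [0, 64, 0, 0, 0] -> [64, 0, 0, 0, 0]
col 3: [0, 2, 0, 0, 0] -> [2, 0, 0, 0, 0]
col 4: [32, 2, 8, 16, 0] -> [32, 2, 8, 16, 0]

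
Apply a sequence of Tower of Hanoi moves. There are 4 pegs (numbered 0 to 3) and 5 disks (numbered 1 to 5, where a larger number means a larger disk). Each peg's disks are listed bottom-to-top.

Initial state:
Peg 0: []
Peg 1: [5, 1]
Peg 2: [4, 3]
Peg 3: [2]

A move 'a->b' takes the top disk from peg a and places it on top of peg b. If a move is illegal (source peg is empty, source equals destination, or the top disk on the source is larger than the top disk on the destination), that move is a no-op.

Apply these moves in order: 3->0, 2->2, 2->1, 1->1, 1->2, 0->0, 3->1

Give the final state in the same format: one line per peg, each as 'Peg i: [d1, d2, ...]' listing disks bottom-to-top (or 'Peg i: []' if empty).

After move 1 (3->0):
Peg 0: [2]
Peg 1: [5, 1]
Peg 2: [4, 3]
Peg 3: []

After move 2 (2->2):
Peg 0: [2]
Peg 1: [5, 1]
Peg 2: [4, 3]
Peg 3: []

After move 3 (2->1):
Peg 0: [2]
Peg 1: [5, 1]
Peg 2: [4, 3]
Peg 3: []

After move 4 (1->1):
Peg 0: [2]
Peg 1: [5, 1]
Peg 2: [4, 3]
Peg 3: []

After move 5 (1->2):
Peg 0: [2]
Peg 1: [5]
Peg 2: [4, 3, 1]
Peg 3: []

After move 6 (0->0):
Peg 0: [2]
Peg 1: [5]
Peg 2: [4, 3, 1]
Peg 3: []

After move 7 (3->1):
Peg 0: [2]
Peg 1: [5]
Peg 2: [4, 3, 1]
Peg 3: []

Answer: Peg 0: [2]
Peg 1: [5]
Peg 2: [4, 3, 1]
Peg 3: []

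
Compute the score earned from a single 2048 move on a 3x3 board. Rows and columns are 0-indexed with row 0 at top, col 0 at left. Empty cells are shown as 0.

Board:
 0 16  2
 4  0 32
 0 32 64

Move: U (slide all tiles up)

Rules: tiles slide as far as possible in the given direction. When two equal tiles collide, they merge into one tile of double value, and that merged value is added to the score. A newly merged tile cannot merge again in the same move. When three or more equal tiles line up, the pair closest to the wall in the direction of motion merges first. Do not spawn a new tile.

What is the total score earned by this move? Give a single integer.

Slide up:
col 0: [0, 4, 0] -> [4, 0, 0]  score +0 (running 0)
col 1: [16, 0, 32] -> [16, 32, 0]  score +0 (running 0)
col 2: [2, 32, 64] -> [2, 32, 64]  score +0 (running 0)
Board after move:
 4 16  2
 0 32 32
 0  0 64

Answer: 0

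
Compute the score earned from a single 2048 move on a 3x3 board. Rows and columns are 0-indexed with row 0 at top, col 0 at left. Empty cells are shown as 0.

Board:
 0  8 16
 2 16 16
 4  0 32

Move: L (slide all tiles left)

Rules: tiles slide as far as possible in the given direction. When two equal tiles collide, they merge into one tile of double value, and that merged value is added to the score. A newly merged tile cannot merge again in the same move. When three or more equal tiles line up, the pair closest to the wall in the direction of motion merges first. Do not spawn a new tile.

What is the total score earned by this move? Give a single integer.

Slide left:
row 0: [0, 8, 16] -> [8, 16, 0]  score +0 (running 0)
row 1: [2, 16, 16] -> [2, 32, 0]  score +32 (running 32)
row 2: [4, 0, 32] -> [4, 32, 0]  score +0 (running 32)
Board after move:
 8 16  0
 2 32  0
 4 32  0

Answer: 32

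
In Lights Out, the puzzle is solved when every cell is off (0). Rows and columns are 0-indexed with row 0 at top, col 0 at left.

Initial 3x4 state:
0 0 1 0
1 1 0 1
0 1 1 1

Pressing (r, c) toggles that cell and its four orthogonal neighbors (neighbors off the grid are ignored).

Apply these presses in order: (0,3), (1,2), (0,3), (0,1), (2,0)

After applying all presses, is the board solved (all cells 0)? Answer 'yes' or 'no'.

After press 1 at (0,3):
0 0 0 1
1 1 0 0
0 1 1 1

After press 2 at (1,2):
0 0 1 1
1 0 1 1
0 1 0 1

After press 3 at (0,3):
0 0 0 0
1 0 1 0
0 1 0 1

After press 4 at (0,1):
1 1 1 0
1 1 1 0
0 1 0 1

After press 5 at (2,0):
1 1 1 0
0 1 1 0
1 0 0 1

Lights still on: 7

Answer: no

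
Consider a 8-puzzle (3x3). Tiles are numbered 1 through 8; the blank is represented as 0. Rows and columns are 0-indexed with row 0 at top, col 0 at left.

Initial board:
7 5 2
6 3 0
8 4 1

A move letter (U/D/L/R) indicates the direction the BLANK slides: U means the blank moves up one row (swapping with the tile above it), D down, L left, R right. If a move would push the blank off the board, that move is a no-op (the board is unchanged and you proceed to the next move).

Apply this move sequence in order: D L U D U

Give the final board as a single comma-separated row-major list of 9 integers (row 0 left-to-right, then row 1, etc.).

Answer: 7, 5, 2, 6, 0, 1, 8, 3, 4

Derivation:
After move 1 (D):
7 5 2
6 3 1
8 4 0

After move 2 (L):
7 5 2
6 3 1
8 0 4

After move 3 (U):
7 5 2
6 0 1
8 3 4

After move 4 (D):
7 5 2
6 3 1
8 0 4

After move 5 (U):
7 5 2
6 0 1
8 3 4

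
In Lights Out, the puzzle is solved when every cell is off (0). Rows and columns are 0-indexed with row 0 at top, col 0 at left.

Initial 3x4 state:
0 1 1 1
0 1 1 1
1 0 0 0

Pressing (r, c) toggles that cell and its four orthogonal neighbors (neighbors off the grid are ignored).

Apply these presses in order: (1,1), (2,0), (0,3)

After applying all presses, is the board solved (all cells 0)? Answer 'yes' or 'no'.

Answer: yes

Derivation:
After press 1 at (1,1):
0 0 1 1
1 0 0 1
1 1 0 0

After press 2 at (2,0):
0 0 1 1
0 0 0 1
0 0 0 0

After press 3 at (0,3):
0 0 0 0
0 0 0 0
0 0 0 0

Lights still on: 0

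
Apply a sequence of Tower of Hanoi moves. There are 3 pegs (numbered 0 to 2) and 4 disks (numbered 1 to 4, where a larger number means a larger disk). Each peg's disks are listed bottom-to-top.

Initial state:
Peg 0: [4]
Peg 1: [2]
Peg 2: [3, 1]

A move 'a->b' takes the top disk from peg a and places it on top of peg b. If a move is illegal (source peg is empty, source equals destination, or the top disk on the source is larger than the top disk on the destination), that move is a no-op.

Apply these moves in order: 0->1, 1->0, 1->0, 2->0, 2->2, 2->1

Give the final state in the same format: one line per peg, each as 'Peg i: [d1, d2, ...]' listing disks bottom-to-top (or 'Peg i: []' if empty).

After move 1 (0->1):
Peg 0: [4]
Peg 1: [2]
Peg 2: [3, 1]

After move 2 (1->0):
Peg 0: [4, 2]
Peg 1: []
Peg 2: [3, 1]

After move 3 (1->0):
Peg 0: [4, 2]
Peg 1: []
Peg 2: [3, 1]

After move 4 (2->0):
Peg 0: [4, 2, 1]
Peg 1: []
Peg 2: [3]

After move 5 (2->2):
Peg 0: [4, 2, 1]
Peg 1: []
Peg 2: [3]

After move 6 (2->1):
Peg 0: [4, 2, 1]
Peg 1: [3]
Peg 2: []

Answer: Peg 0: [4, 2, 1]
Peg 1: [3]
Peg 2: []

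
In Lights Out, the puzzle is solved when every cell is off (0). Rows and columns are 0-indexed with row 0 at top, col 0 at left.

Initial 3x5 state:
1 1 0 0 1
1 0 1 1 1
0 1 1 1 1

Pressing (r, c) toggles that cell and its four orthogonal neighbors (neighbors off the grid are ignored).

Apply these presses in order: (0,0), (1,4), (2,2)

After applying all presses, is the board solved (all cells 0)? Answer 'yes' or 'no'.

Answer: yes

Derivation:
After press 1 at (0,0):
0 0 0 0 1
0 0 1 1 1
0 1 1 1 1

After press 2 at (1,4):
0 0 0 0 0
0 0 1 0 0
0 1 1 1 0

After press 3 at (2,2):
0 0 0 0 0
0 0 0 0 0
0 0 0 0 0

Lights still on: 0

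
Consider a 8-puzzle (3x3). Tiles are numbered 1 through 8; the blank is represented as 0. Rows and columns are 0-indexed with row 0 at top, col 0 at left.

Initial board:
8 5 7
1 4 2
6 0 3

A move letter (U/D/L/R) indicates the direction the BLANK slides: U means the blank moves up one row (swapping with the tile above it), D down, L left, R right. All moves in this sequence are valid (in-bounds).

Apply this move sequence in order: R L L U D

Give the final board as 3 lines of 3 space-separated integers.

Answer: 8 5 7
1 4 2
0 6 3

Derivation:
After move 1 (R):
8 5 7
1 4 2
6 3 0

After move 2 (L):
8 5 7
1 4 2
6 0 3

After move 3 (L):
8 5 7
1 4 2
0 6 3

After move 4 (U):
8 5 7
0 4 2
1 6 3

After move 5 (D):
8 5 7
1 4 2
0 6 3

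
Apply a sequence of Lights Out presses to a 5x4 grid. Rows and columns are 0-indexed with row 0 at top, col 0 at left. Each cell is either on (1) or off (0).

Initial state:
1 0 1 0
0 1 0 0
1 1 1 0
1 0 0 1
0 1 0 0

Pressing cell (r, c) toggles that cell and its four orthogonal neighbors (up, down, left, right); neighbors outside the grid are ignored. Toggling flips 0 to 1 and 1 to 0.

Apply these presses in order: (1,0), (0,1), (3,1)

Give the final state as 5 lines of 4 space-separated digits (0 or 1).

After press 1 at (1,0):
0 0 1 0
1 0 0 0
0 1 1 0
1 0 0 1
0 1 0 0

After press 2 at (0,1):
1 1 0 0
1 1 0 0
0 1 1 0
1 0 0 1
0 1 0 0

After press 3 at (3,1):
1 1 0 0
1 1 0 0
0 0 1 0
0 1 1 1
0 0 0 0

Answer: 1 1 0 0
1 1 0 0
0 0 1 0
0 1 1 1
0 0 0 0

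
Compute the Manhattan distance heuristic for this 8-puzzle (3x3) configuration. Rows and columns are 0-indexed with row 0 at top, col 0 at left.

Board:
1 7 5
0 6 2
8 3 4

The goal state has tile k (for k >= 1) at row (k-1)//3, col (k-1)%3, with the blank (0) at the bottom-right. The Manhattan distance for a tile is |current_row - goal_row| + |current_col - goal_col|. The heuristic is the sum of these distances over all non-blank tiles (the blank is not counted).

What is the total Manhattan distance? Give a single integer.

Tile 1: (0,0)->(0,0) = 0
Tile 7: (0,1)->(2,0) = 3
Tile 5: (0,2)->(1,1) = 2
Tile 6: (1,1)->(1,2) = 1
Tile 2: (1,2)->(0,1) = 2
Tile 8: (2,0)->(2,1) = 1
Tile 3: (2,1)->(0,2) = 3
Tile 4: (2,2)->(1,0) = 3
Sum: 0 + 3 + 2 + 1 + 2 + 1 + 3 + 3 = 15

Answer: 15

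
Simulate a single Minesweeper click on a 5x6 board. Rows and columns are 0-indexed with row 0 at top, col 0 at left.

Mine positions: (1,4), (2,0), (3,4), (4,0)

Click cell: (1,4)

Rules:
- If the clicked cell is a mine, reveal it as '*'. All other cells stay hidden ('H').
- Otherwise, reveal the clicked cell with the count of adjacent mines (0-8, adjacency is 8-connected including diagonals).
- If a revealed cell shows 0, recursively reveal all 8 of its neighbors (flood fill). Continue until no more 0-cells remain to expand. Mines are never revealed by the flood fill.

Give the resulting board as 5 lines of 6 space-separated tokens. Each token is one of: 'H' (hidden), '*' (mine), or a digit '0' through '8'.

H H H H H H
H H H H * H
H H H H H H
H H H H H H
H H H H H H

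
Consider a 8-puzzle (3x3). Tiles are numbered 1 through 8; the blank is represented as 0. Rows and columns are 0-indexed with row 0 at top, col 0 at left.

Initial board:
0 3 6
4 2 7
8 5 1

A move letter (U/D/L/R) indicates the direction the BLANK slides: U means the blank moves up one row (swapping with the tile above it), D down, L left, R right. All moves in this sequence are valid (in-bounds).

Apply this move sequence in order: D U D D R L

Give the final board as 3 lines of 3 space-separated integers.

Answer: 4 3 6
8 2 7
0 5 1

Derivation:
After move 1 (D):
4 3 6
0 2 7
8 5 1

After move 2 (U):
0 3 6
4 2 7
8 5 1

After move 3 (D):
4 3 6
0 2 7
8 5 1

After move 4 (D):
4 3 6
8 2 7
0 5 1

After move 5 (R):
4 3 6
8 2 7
5 0 1

After move 6 (L):
4 3 6
8 2 7
0 5 1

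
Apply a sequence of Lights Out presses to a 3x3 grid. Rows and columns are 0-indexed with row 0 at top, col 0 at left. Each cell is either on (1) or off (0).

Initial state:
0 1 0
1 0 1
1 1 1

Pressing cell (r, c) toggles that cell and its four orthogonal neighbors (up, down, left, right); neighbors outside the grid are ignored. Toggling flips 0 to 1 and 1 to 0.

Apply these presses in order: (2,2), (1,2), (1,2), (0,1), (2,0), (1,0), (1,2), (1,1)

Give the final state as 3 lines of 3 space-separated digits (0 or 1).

Answer: 0 1 0
0 0 0
1 0 1

Derivation:
After press 1 at (2,2):
0 1 0
1 0 0
1 0 0

After press 2 at (1,2):
0 1 1
1 1 1
1 0 1

After press 3 at (1,2):
0 1 0
1 0 0
1 0 0

After press 4 at (0,1):
1 0 1
1 1 0
1 0 0

After press 5 at (2,0):
1 0 1
0 1 0
0 1 0

After press 6 at (1,0):
0 0 1
1 0 0
1 1 0

After press 7 at (1,2):
0 0 0
1 1 1
1 1 1

After press 8 at (1,1):
0 1 0
0 0 0
1 0 1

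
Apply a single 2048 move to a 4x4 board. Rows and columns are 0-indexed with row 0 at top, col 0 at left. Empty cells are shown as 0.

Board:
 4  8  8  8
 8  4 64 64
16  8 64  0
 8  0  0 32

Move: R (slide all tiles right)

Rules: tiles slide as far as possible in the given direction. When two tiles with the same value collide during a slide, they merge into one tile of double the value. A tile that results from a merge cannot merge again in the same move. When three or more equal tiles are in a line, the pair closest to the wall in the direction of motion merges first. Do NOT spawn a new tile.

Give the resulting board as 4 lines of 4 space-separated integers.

Slide right:
row 0: [4, 8, 8, 8] -> [0, 4, 8, 16]
row 1: [8, 4, 64, 64] -> [0, 8, 4, 128]
row 2: [16, 8, 64, 0] -> [0, 16, 8, 64]
row 3: [8, 0, 0, 32] -> [0, 0, 8, 32]

Answer:   0   4   8  16
  0   8   4 128
  0  16   8  64
  0   0   8  32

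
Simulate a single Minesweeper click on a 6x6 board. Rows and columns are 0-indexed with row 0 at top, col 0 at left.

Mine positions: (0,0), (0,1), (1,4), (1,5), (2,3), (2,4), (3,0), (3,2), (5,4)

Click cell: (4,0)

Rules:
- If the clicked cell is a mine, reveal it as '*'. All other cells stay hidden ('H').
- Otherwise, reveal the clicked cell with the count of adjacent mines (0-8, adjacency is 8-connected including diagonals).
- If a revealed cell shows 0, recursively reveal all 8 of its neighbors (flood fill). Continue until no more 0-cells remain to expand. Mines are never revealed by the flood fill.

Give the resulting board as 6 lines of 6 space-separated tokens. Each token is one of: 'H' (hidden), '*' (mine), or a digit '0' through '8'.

H H H H H H
H H H H H H
H H H H H H
H H H H H H
1 H H H H H
H H H H H H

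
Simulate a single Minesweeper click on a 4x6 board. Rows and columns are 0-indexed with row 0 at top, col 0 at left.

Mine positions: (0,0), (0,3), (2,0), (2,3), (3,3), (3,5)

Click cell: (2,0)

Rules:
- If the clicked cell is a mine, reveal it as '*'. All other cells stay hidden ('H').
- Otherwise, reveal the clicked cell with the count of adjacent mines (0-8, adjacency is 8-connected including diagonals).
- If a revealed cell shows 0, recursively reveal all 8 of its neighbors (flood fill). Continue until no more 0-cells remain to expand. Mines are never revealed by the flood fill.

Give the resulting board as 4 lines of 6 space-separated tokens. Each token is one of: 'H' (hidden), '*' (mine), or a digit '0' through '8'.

H H H H H H
H H H H H H
* H H H H H
H H H H H H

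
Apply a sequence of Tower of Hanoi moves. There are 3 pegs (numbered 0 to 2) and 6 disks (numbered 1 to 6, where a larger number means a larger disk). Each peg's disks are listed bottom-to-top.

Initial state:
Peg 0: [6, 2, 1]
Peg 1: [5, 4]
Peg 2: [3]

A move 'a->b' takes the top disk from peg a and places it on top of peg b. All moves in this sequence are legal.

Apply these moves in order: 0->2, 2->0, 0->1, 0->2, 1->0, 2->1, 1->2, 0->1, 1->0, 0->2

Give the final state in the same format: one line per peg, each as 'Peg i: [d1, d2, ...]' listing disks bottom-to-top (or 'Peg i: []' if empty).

Answer: Peg 0: [6]
Peg 1: [5, 4]
Peg 2: [3, 2, 1]

Derivation:
After move 1 (0->2):
Peg 0: [6, 2]
Peg 1: [5, 4]
Peg 2: [3, 1]

After move 2 (2->0):
Peg 0: [6, 2, 1]
Peg 1: [5, 4]
Peg 2: [3]

After move 3 (0->1):
Peg 0: [6, 2]
Peg 1: [5, 4, 1]
Peg 2: [3]

After move 4 (0->2):
Peg 0: [6]
Peg 1: [5, 4, 1]
Peg 2: [3, 2]

After move 5 (1->0):
Peg 0: [6, 1]
Peg 1: [5, 4]
Peg 2: [3, 2]

After move 6 (2->1):
Peg 0: [6, 1]
Peg 1: [5, 4, 2]
Peg 2: [3]

After move 7 (1->2):
Peg 0: [6, 1]
Peg 1: [5, 4]
Peg 2: [3, 2]

After move 8 (0->1):
Peg 0: [6]
Peg 1: [5, 4, 1]
Peg 2: [3, 2]

After move 9 (1->0):
Peg 0: [6, 1]
Peg 1: [5, 4]
Peg 2: [3, 2]

After move 10 (0->2):
Peg 0: [6]
Peg 1: [5, 4]
Peg 2: [3, 2, 1]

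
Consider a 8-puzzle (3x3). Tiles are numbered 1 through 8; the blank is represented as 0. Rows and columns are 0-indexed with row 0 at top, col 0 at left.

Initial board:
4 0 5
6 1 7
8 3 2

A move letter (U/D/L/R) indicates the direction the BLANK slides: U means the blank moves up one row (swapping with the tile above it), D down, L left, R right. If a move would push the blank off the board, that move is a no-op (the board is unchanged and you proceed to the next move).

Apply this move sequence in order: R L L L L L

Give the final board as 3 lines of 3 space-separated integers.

After move 1 (R):
4 5 0
6 1 7
8 3 2

After move 2 (L):
4 0 5
6 1 7
8 3 2

After move 3 (L):
0 4 5
6 1 7
8 3 2

After move 4 (L):
0 4 5
6 1 7
8 3 2

After move 5 (L):
0 4 5
6 1 7
8 3 2

After move 6 (L):
0 4 5
6 1 7
8 3 2

Answer: 0 4 5
6 1 7
8 3 2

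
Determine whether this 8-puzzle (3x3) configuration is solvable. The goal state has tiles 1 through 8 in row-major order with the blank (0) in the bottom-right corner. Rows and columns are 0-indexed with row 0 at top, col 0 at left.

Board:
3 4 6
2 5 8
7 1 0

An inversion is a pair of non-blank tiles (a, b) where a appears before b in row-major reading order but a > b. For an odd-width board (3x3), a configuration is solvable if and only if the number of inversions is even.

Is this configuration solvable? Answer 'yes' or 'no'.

Answer: yes

Derivation:
Inversions (pairs i<j in row-major order where tile[i] > tile[j] > 0): 12
12 is even, so the puzzle is solvable.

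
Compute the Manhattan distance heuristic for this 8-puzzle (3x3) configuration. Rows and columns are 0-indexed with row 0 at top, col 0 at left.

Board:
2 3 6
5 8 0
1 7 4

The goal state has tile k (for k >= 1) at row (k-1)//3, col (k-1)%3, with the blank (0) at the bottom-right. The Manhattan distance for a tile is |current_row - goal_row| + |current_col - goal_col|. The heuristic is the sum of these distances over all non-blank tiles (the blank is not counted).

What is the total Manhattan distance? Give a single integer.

Tile 2: (0,0)->(0,1) = 1
Tile 3: (0,1)->(0,2) = 1
Tile 6: (0,2)->(1,2) = 1
Tile 5: (1,0)->(1,1) = 1
Tile 8: (1,1)->(2,1) = 1
Tile 1: (2,0)->(0,0) = 2
Tile 7: (2,1)->(2,0) = 1
Tile 4: (2,2)->(1,0) = 3
Sum: 1 + 1 + 1 + 1 + 1 + 2 + 1 + 3 = 11

Answer: 11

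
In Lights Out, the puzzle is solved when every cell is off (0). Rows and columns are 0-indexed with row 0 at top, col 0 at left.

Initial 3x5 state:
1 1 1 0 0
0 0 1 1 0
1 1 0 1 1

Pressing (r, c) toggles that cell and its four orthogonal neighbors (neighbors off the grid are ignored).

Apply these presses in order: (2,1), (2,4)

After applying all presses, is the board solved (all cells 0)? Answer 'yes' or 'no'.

After press 1 at (2,1):
1 1 1 0 0
0 1 1 1 0
0 0 1 1 1

After press 2 at (2,4):
1 1 1 0 0
0 1 1 1 1
0 0 1 0 0

Lights still on: 8

Answer: no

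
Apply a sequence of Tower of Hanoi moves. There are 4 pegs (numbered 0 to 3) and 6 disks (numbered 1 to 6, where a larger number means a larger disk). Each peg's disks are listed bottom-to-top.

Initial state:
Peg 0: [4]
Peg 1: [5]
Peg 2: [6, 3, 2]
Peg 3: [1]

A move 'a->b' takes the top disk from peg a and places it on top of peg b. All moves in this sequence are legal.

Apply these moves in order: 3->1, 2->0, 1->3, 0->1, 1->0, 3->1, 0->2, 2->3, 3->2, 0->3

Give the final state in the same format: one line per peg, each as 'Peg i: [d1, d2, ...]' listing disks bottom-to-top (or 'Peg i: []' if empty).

Answer: Peg 0: []
Peg 1: [5, 1]
Peg 2: [6, 3, 2]
Peg 3: [4]

Derivation:
After move 1 (3->1):
Peg 0: [4]
Peg 1: [5, 1]
Peg 2: [6, 3, 2]
Peg 3: []

After move 2 (2->0):
Peg 0: [4, 2]
Peg 1: [5, 1]
Peg 2: [6, 3]
Peg 3: []

After move 3 (1->3):
Peg 0: [4, 2]
Peg 1: [5]
Peg 2: [6, 3]
Peg 3: [1]

After move 4 (0->1):
Peg 0: [4]
Peg 1: [5, 2]
Peg 2: [6, 3]
Peg 3: [1]

After move 5 (1->0):
Peg 0: [4, 2]
Peg 1: [5]
Peg 2: [6, 3]
Peg 3: [1]

After move 6 (3->1):
Peg 0: [4, 2]
Peg 1: [5, 1]
Peg 2: [6, 3]
Peg 3: []

After move 7 (0->2):
Peg 0: [4]
Peg 1: [5, 1]
Peg 2: [6, 3, 2]
Peg 3: []

After move 8 (2->3):
Peg 0: [4]
Peg 1: [5, 1]
Peg 2: [6, 3]
Peg 3: [2]

After move 9 (3->2):
Peg 0: [4]
Peg 1: [5, 1]
Peg 2: [6, 3, 2]
Peg 3: []

After move 10 (0->3):
Peg 0: []
Peg 1: [5, 1]
Peg 2: [6, 3, 2]
Peg 3: [4]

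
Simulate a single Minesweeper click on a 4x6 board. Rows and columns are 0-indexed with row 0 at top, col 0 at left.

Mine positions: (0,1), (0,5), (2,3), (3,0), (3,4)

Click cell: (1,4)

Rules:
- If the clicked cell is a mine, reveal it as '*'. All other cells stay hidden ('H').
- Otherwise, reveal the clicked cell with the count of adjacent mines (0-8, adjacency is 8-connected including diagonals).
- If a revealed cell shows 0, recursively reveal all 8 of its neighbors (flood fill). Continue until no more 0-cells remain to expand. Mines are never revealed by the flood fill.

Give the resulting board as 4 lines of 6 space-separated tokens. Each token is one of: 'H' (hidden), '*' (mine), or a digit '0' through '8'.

H H H H H H
H H H H 2 H
H H H H H H
H H H H H H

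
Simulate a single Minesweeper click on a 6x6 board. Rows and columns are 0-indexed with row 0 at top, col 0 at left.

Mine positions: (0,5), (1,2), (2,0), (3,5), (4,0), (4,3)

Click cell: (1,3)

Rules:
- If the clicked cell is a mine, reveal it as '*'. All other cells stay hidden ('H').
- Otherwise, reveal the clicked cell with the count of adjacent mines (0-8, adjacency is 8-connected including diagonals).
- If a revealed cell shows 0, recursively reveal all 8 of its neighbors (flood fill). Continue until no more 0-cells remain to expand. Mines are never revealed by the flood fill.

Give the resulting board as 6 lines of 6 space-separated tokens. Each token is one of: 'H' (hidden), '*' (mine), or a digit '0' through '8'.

H H H H H H
H H H 1 H H
H H H H H H
H H H H H H
H H H H H H
H H H H H H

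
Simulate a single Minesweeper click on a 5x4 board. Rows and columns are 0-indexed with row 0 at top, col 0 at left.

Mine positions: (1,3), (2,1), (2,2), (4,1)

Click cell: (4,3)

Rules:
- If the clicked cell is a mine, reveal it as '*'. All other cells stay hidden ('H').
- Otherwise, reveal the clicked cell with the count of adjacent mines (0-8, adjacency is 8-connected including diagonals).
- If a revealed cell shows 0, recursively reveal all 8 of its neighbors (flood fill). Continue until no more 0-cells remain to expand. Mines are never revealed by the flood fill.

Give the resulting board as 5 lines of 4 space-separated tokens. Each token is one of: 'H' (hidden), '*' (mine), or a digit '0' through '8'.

H H H H
H H H H
H H H H
H H 3 1
H H 1 0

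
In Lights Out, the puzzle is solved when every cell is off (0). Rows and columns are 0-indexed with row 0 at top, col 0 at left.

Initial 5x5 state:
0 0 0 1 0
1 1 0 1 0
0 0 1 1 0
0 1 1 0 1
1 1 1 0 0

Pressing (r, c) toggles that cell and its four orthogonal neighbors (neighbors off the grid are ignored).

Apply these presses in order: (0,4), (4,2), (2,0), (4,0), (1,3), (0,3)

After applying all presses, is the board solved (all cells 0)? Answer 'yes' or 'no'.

After press 1 at (0,4):
0 0 0 0 1
1 1 0 1 1
0 0 1 1 0
0 1 1 0 1
1 1 1 0 0

After press 2 at (4,2):
0 0 0 0 1
1 1 0 1 1
0 0 1 1 0
0 1 0 0 1
1 0 0 1 0

After press 3 at (2,0):
0 0 0 0 1
0 1 0 1 1
1 1 1 1 0
1 1 0 0 1
1 0 0 1 0

After press 4 at (4,0):
0 0 0 0 1
0 1 0 1 1
1 1 1 1 0
0 1 0 0 1
0 1 0 1 0

After press 5 at (1,3):
0 0 0 1 1
0 1 1 0 0
1 1 1 0 0
0 1 0 0 1
0 1 0 1 0

After press 6 at (0,3):
0 0 1 0 0
0 1 1 1 0
1 1 1 0 0
0 1 0 0 1
0 1 0 1 0

Lights still on: 11

Answer: no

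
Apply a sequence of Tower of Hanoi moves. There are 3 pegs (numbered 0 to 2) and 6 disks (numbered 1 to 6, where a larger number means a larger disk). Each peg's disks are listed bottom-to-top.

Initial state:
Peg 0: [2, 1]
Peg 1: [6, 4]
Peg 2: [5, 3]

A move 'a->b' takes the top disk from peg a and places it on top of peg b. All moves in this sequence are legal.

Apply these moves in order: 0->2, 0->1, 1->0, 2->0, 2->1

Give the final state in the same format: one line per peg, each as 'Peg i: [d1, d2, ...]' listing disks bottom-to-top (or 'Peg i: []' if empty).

After move 1 (0->2):
Peg 0: [2]
Peg 1: [6, 4]
Peg 2: [5, 3, 1]

After move 2 (0->1):
Peg 0: []
Peg 1: [6, 4, 2]
Peg 2: [5, 3, 1]

After move 3 (1->0):
Peg 0: [2]
Peg 1: [6, 4]
Peg 2: [5, 3, 1]

After move 4 (2->0):
Peg 0: [2, 1]
Peg 1: [6, 4]
Peg 2: [5, 3]

After move 5 (2->1):
Peg 0: [2, 1]
Peg 1: [6, 4, 3]
Peg 2: [5]

Answer: Peg 0: [2, 1]
Peg 1: [6, 4, 3]
Peg 2: [5]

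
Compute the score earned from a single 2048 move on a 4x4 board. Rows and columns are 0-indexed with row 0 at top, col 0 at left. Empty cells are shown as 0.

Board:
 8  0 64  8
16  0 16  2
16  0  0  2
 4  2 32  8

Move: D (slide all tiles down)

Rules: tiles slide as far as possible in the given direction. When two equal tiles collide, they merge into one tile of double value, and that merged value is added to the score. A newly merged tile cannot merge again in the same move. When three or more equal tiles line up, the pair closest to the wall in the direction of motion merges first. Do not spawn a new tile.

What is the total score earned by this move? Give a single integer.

Slide down:
col 0: [8, 16, 16, 4] -> [0, 8, 32, 4]  score +32 (running 32)
col 1: [0, 0, 0, 2] -> [0, 0, 0, 2]  score +0 (running 32)
col 2: [64, 16, 0, 32] -> [0, 64, 16, 32]  score +0 (running 32)
col 3: [8, 2, 2, 8] -> [0, 8, 4, 8]  score +4 (running 36)
Board after move:
 0  0  0  0
 8  0 64  8
32  0 16  4
 4  2 32  8

Answer: 36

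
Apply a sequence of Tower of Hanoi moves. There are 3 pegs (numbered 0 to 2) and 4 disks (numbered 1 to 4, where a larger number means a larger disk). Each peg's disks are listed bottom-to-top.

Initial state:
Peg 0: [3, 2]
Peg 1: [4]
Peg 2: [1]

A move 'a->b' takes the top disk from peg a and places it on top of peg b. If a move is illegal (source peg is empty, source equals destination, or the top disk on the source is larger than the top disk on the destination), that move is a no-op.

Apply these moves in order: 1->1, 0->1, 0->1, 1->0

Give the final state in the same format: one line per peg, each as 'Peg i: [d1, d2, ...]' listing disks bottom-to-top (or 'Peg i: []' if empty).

After move 1 (1->1):
Peg 0: [3, 2]
Peg 1: [4]
Peg 2: [1]

After move 2 (0->1):
Peg 0: [3]
Peg 1: [4, 2]
Peg 2: [1]

After move 3 (0->1):
Peg 0: [3]
Peg 1: [4, 2]
Peg 2: [1]

After move 4 (1->0):
Peg 0: [3, 2]
Peg 1: [4]
Peg 2: [1]

Answer: Peg 0: [3, 2]
Peg 1: [4]
Peg 2: [1]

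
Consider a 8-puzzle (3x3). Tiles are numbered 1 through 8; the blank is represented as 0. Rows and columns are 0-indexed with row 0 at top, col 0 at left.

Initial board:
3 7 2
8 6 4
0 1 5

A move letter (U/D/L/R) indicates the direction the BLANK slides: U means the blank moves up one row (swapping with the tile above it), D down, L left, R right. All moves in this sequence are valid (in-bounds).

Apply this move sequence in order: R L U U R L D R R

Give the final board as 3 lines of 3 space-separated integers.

Answer: 3 7 2
6 4 0
8 1 5

Derivation:
After move 1 (R):
3 7 2
8 6 4
1 0 5

After move 2 (L):
3 7 2
8 6 4
0 1 5

After move 3 (U):
3 7 2
0 6 4
8 1 5

After move 4 (U):
0 7 2
3 6 4
8 1 5

After move 5 (R):
7 0 2
3 6 4
8 1 5

After move 6 (L):
0 7 2
3 6 4
8 1 5

After move 7 (D):
3 7 2
0 6 4
8 1 5

After move 8 (R):
3 7 2
6 0 4
8 1 5

After move 9 (R):
3 7 2
6 4 0
8 1 5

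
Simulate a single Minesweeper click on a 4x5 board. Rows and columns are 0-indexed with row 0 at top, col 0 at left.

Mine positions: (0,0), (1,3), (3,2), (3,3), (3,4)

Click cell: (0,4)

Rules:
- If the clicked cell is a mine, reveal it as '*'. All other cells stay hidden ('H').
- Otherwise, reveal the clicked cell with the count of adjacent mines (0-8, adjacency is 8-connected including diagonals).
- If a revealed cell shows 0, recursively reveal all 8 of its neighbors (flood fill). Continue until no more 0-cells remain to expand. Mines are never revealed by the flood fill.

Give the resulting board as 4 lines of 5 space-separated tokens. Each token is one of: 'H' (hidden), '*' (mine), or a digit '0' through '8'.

H H H H 1
H H H H H
H H H H H
H H H H H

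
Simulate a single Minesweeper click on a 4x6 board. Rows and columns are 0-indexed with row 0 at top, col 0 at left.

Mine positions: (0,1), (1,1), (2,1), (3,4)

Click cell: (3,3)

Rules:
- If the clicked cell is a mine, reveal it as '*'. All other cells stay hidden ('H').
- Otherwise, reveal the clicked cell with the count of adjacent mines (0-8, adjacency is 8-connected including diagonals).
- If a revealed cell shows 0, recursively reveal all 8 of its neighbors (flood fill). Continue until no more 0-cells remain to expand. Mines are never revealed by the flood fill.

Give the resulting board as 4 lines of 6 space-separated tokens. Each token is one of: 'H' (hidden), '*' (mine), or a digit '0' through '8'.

H H H H H H
H H H H H H
H H H H H H
H H H 1 H H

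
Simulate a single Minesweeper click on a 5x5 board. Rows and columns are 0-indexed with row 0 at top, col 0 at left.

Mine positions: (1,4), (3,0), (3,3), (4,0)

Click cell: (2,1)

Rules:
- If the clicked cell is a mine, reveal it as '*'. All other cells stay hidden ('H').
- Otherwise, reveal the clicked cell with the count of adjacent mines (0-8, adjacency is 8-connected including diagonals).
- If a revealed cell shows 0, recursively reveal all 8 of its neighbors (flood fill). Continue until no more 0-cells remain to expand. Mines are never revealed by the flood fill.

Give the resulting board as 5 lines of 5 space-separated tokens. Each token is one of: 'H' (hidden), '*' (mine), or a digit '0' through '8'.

H H H H H
H H H H H
H 1 H H H
H H H H H
H H H H H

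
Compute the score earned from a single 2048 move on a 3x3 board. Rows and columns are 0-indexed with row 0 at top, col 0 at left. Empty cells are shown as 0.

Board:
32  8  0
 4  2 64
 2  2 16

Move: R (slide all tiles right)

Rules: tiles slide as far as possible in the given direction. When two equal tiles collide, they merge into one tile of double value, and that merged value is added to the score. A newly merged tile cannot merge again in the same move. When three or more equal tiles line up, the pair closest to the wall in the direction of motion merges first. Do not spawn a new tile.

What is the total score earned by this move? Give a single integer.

Answer: 4

Derivation:
Slide right:
row 0: [32, 8, 0] -> [0, 32, 8]  score +0 (running 0)
row 1: [4, 2, 64] -> [4, 2, 64]  score +0 (running 0)
row 2: [2, 2, 16] -> [0, 4, 16]  score +4 (running 4)
Board after move:
 0 32  8
 4  2 64
 0  4 16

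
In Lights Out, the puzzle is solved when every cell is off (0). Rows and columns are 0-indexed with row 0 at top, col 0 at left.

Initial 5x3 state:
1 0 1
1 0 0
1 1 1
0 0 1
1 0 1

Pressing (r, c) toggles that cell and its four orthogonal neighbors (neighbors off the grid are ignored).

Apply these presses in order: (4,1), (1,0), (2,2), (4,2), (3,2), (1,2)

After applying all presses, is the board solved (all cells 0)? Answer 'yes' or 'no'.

Answer: yes

Derivation:
After press 1 at (4,1):
1 0 1
1 0 0
1 1 1
0 1 1
0 1 0

After press 2 at (1,0):
0 0 1
0 1 0
0 1 1
0 1 1
0 1 0

After press 3 at (2,2):
0 0 1
0 1 1
0 0 0
0 1 0
0 1 0

After press 4 at (4,2):
0 0 1
0 1 1
0 0 0
0 1 1
0 0 1

After press 5 at (3,2):
0 0 1
0 1 1
0 0 1
0 0 0
0 0 0

After press 6 at (1,2):
0 0 0
0 0 0
0 0 0
0 0 0
0 0 0

Lights still on: 0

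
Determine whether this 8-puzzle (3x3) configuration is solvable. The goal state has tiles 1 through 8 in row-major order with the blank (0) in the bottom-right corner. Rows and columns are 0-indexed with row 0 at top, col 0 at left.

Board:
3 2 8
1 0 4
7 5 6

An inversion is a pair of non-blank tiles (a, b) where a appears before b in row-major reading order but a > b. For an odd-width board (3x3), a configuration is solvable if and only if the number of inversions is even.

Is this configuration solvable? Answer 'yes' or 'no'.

Inversions (pairs i<j in row-major order where tile[i] > tile[j] > 0): 10
10 is even, so the puzzle is solvable.

Answer: yes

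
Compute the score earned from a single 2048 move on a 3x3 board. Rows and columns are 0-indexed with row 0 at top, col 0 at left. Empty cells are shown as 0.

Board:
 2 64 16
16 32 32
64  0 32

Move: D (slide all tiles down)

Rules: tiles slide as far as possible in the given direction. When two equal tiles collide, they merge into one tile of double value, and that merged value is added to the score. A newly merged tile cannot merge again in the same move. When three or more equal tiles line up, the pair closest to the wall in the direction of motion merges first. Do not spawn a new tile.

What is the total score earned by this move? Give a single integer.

Answer: 64

Derivation:
Slide down:
col 0: [2, 16, 64] -> [2, 16, 64]  score +0 (running 0)
col 1: [64, 32, 0] -> [0, 64, 32]  score +0 (running 0)
col 2: [16, 32, 32] -> [0, 16, 64]  score +64 (running 64)
Board after move:
 2  0  0
16 64 16
64 32 64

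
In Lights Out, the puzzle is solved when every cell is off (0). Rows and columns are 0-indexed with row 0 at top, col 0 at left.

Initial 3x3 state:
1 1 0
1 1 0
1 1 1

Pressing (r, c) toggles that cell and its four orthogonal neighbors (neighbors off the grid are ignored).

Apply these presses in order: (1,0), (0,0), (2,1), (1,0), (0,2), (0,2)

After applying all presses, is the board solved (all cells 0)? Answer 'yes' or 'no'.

Answer: yes

Derivation:
After press 1 at (1,0):
0 1 0
0 0 0
0 1 1

After press 2 at (0,0):
1 0 0
1 0 0
0 1 1

After press 3 at (2,1):
1 0 0
1 1 0
1 0 0

After press 4 at (1,0):
0 0 0
0 0 0
0 0 0

After press 5 at (0,2):
0 1 1
0 0 1
0 0 0

After press 6 at (0,2):
0 0 0
0 0 0
0 0 0

Lights still on: 0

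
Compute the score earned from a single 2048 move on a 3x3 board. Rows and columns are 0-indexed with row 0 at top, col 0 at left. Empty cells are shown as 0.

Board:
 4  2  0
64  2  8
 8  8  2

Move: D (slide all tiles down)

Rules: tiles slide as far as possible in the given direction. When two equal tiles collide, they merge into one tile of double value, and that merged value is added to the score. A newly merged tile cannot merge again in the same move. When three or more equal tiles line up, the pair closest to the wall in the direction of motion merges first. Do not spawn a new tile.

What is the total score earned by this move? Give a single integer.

Slide down:
col 0: [4, 64, 8] -> [4, 64, 8]  score +0 (running 0)
col 1: [2, 2, 8] -> [0, 4, 8]  score +4 (running 4)
col 2: [0, 8, 2] -> [0, 8, 2]  score +0 (running 4)
Board after move:
 4  0  0
64  4  8
 8  8  2

Answer: 4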